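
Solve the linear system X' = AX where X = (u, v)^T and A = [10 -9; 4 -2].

Coefficient matrix A = [[10, -9], [4, -2]].
Characteristic polynomial det(A - λI) = λ^2 - 8λ + 16 = 0.
Single eigenvalue λ = 4 with algebraic multiplicity 2.
Eigenvector v = (-3,-2); generalized eigenvector w with (A-λI)w=v is (-2,-1).
General solution: e^(4t)[c_1·v + c_2·(t·v + w)].

u(t) = -3c_1e^(4t) - 3c_2te^(4t) - 2c_2e^(4t), v(t) = -2c_1e^(4t) - 2c_2te^(4t) - c_2e^(4t)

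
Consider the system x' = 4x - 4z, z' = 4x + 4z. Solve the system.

x(t) = C_1e^(4t)sin(4t) - C_2e^(4t)cos(4t), z(t) = -C_1e^(4t)cos(4t) - C_2e^(4t)sin(4t)

Coefficient matrix A = [[4, -4], [4, 4]].
Characteristic polynomial det(A - λI) = λ^2 - 8λ + 32 = 0.
Eigenvalues λ = 4 ± 4i (complex conjugate pair).
For λ=4+4i: an eigenvector is (0,-1) - i(1,0) = (0 - i, -1).
A real fundamental pair from Re and Im of e^((4+4i)t)v: X_1 = e^(4t)(cos(4t)·(0,-1) + sin(4t)·(1,0)), X_2 = e^(4t)(sin(4t)·(0,-1) - cos(4t)·(1,0)).
General solution: C_1X_1 + C_2X_2.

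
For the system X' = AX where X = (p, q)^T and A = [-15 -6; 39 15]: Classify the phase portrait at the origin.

center

A = [[-15,-6],[39,15]]; det(A-λI) = λ^2 + 9.
λ = 0 ± 3i: zero real part.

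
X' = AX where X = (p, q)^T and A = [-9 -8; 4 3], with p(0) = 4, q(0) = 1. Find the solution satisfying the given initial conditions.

Coefficient matrix A = [[-9, -8], [4, 3]].
Characteristic polynomial det(A - λI) = λ^2 + 6λ + 5 = 0.
Eigenvalues λ = -1, -5.
For λ=-1: (A-λI) row 1 is [-8, -8], so an eigenvector is (1, -1).
For λ=-5: (A-λI) row 1 is [-4, -8], so an eigenvector is (2, -1).
General solution: C_1e^(-t)(1,-1) + C_2e^(-5t)(2,-1).
Applying p(0)=4, q(0)=1 gives C_1=-6, C_2=5.

p(t) = -6e^(-t) + 10e^(-5t), q(t) = 6e^(-t) - 5e^(-5t)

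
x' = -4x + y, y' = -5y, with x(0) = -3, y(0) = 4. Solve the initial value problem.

x(t) = e^(-4t) - 4e^(-5t), y(t) = 4e^(-5t)

Coefficient matrix A = [[-4, 1], [0, -5]].
Characteristic polynomial det(A - λI) = λ^2 + 9λ + 20 = 0.
Eigenvalues λ = -5, -4.
For λ=-5: (A-λI) row 1 is [1, 1], so an eigenvector is (-1, 1).
For λ=-4: (A-λI) row 1 is [0, 1], so an eigenvector is (1, 0).
General solution: c_1e^(-5t)(-1,1) + c_2e^(-4t)(1,0).
Applying x(0)=-3, y(0)=4 gives c_1=4, c_2=1.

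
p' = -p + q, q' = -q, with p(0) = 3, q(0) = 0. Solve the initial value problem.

p(t) = 3e^(-t), q(t) = 0

Coefficient matrix A = [[-1, 1], [0, -1]].
Characteristic polynomial det(A - λI) = λ^2 + 2λ + 1 = 0.
Single eigenvalue λ = -1 with algebraic multiplicity 2.
Eigenvector v = (1,0); generalized eigenvector w with (A-λI)w=v is (2,1).
General solution: e^(-t)[c_1·v + c_2·(t·v + w)].
Applying p(0)=3, q(0)=0 gives c_1=3, c_2=0.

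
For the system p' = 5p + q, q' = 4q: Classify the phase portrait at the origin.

A = [[5,1],[0,4]]; det(A-λI) = λ^2 - 9λ + 20.
λ = 5, 4: both positive.

unstable node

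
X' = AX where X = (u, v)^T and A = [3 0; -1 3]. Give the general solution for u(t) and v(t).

u(t) = -C_2e^(3t), v(t) = C_1e^(3t) + C_2te^(3t) - C_2e^(3t)

Coefficient matrix A = [[3, 0], [-1, 3]].
Characteristic polynomial det(A - λI) = λ^2 - 6λ + 9 = 0.
Single eigenvalue λ = 3 with algebraic multiplicity 2.
Eigenvector v = (0,1); generalized eigenvector w with (A-λI)w=v is (-1,-1).
General solution: e^(3t)[C_1·v + C_2·(t·v + w)].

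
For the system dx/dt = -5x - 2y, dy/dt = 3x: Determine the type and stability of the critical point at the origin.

A = [[-5,-2],[3,0]]; det(A-λI) = λ^2 + 5λ + 6.
λ = -3, -2: both negative.

stable node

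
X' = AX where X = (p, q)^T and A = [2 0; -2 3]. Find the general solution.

Coefficient matrix A = [[2, 0], [-2, 3]].
Characteristic polynomial det(A - λI) = λ^2 - 5λ + 6 = 0.
Eigenvalues λ = 2, 3.
For λ=2: (A-λI) row 2 is [-2, 1], so an eigenvector is (1, 2).
For λ=3: (A-λI) row 1 is [-1, 0], so an eigenvector is (0, -1).
General solution: C_1e^(2t)(1,2) + C_2e^(3t)(0,-1).

p(t) = C_1e^(2t), q(t) = 2C_1e^(2t) - C_2e^(3t)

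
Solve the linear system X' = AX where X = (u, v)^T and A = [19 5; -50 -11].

Coefficient matrix A = [[19, 5], [-50, -11]].
Characteristic polynomial det(A - λI) = λ^2 - 8λ + 41 = 0.
Eigenvalues λ = 4 ± 5i (complex conjugate pair).
For λ=4+5i: an eigenvector is (1,-3) - i(0,-1) = (1, -3 + i).
A real fundamental pair from Re and Im of e^((4+5i)t)v: X_1 = e^(4t)(cos(5t)·(1,-3) + sin(5t)·(0,-1)), X_2 = e^(4t)(sin(5t)·(1,-3) - cos(5t)·(0,-1)).
General solution: K_1X_1 + K_2X_2.

u(t) = K_1e^(4t)cos(5t) + K_2e^(4t)sin(5t), v(t) = -K_1e^(4t)sin(5t) - 3K_1e^(4t)cos(5t) - 3K_2e^(4t)sin(5t) + K_2e^(4t)cos(5t)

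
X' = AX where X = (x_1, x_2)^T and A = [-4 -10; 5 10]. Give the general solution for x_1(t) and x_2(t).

Coefficient matrix A = [[-4, -10], [5, 10]].
Characteristic polynomial det(A - λI) = λ^2 - 6λ + 10 = 0.
Eigenvalues λ = 3 ± i (complex conjugate pair).
For λ=3+i: an eigenvector is (-1,1) - i(-3,2) = (-1 + 3i, 1 - 2i).
A real fundamental pair from Re and Im of e^((3+i)t)v: X_1 = e^(3t)(cos(t)·(-1,1) + sin(t)·(-3,2)), X_2 = e^(3t)(sin(t)·(-1,1) - cos(t)·(-3,2)).
General solution: c_1X_1 + c_2X_2.

x_1(t) = -3c_1e^(3t)sin(t) - c_1e^(3t)cos(t) - c_2e^(3t)sin(t) + 3c_2e^(3t)cos(t), x_2(t) = 2c_1e^(3t)sin(t) + c_1e^(3t)cos(t) + c_2e^(3t)sin(t) - 2c_2e^(3t)cos(t)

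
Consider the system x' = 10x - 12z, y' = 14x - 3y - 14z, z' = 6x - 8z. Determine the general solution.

x(t) = 2K_2e^(4t) + K_3e^(-2t), y(t) = K_1e^(-3t) + 2K_2e^(4t), z(t) = K_2e^(4t) + K_3e^(-2t)

Coefficient matrix A = [[10, 0, -12], [14, -3, -14], [6, 0, -8]].
det(A - λI) = 0 gives eigenvalues λ = -3, 4, -2.
For λ=-3: eigenvector (0,1,0).
For λ=4: eigenvector (2,2,1).
For λ=-2: eigenvector (1,0,1).
General solution: K_1e^(-3t)(0,1,0) + K_2e^(4t)(2,2,1) + K_3e^(-2t)(1,0,1).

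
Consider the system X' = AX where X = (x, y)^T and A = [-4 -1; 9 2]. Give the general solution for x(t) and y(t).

Coefficient matrix A = [[-4, -1], [9, 2]].
Characteristic polynomial det(A - λI) = λ^2 + 2λ + 1 = 0.
Single eigenvalue λ = -1 with algebraic multiplicity 2.
Eigenvector v = (1,-3); generalized eigenvector w with (A-λI)w=v is (0,-1).
General solution: e^(-t)[K_1·v + K_2·(t·v + w)].

x(t) = K_1e^(-t) + K_2te^(-t), y(t) = -3K_1e^(-t) - 3K_2te^(-t) - K_2e^(-t)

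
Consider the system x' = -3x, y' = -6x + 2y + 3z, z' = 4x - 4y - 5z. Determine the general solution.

x(t) = K_1e^(-3t), y(t) = K_2e^(-t) - 3K_3e^(-2t), z(t) = 2K_1e^(-3t) - K_2e^(-t) + 4K_3e^(-2t)

Coefficient matrix A = [[-3, 0, 0], [-6, 2, 3], [4, -4, -5]].
det(A - λI) = 0 gives eigenvalues λ = -3, -1, -2.
For λ=-3: eigenvector (1,0,2).
For λ=-1: eigenvector (0,1,-1).
For λ=-2: eigenvector (0,-3,4).
General solution: K_1e^(-3t)(1,0,2) + K_2e^(-t)(0,1,-1) + K_3e^(-2t)(0,-3,4).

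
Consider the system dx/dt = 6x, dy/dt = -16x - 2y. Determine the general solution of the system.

x(t) = -c_1e^(6t), y(t) = 2c_1e^(6t) + c_2e^(-2t)

Coefficient matrix A = [[6, 0], [-16, -2]].
Characteristic polynomial det(A - λI) = λ^2 - 4λ - 12 = 0.
Eigenvalues λ = 6, -2.
For λ=6: (A-λI) row 2 is [-16, -8], so an eigenvector is (-1, 2).
For λ=-2: (A-λI) row 1 is [8, 0], so an eigenvector is (0, 1).
General solution: c_1e^(6t)(-1,2) + c_2e^(-2t)(0,1).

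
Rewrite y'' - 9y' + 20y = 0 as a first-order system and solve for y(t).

y(t) = K_1e^(4t) + K_2e^(5t)

Let x_1 = y, x_2 = y'. Then x_1' = x_2 and x_2' = -20x_1 + 9x_2.
A = [[0,1],[-20,9]]; det(A-λI) = λ^2 - 9λ + 20.
Eigenvalues λ = 4, 5 with eigenvectors (1,4), (1,5).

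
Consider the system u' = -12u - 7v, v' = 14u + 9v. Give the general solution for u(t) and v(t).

u(t) = K_1e^(2t) + K_2e^(-5t), v(t) = -2K_1e^(2t) - K_2e^(-5t)

Coefficient matrix A = [[-12, -7], [14, 9]].
Characteristic polynomial det(A - λI) = λ^2 + 3λ - 10 = 0.
Eigenvalues λ = 2, -5.
For λ=2: (A-λI) row 1 is [-14, -7], so an eigenvector is (1, -2).
For λ=-5: (A-λI) row 1 is [-7, -7], so an eigenvector is (1, -1).
General solution: K_1e^(2t)(1,-2) + K_2e^(-5t)(1,-1).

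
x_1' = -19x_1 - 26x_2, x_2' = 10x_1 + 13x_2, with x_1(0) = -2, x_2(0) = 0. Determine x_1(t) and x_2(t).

x_1(t) = 16e^(-3t)sin(2t) - 2e^(-3t)cos(2t), x_2(t) = -10e^(-3t)sin(2t)

Coefficient matrix A = [[-19, -26], [10, 13]].
Characteristic polynomial det(A - λI) = λ^2 + 6λ + 13 = 0.
Eigenvalues λ = -3 ± 2i (complex conjugate pair).
For λ=-3+2i: an eigenvector is (-2,1) - i(3,-2) = (-2 - 3i, 1 + 2i).
A real fundamental pair from Re and Im of e^((-3+2i)t)v: X_1 = e^(-3t)(cos(2t)·(-2,1) + sin(2t)·(3,-2)), X_2 = e^(-3t)(sin(2t)·(-2,1) - cos(2t)·(3,-2)).
General solution: c_1X_1 + c_2X_2.
Applying x_1(0)=-2, x_2(0)=0 gives c_1=4, c_2=-2.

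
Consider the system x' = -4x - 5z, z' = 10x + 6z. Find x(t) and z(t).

x(t) = C_1e^(t)sin(5t) - C_2e^(t)cos(5t), z(t) = -C_1e^(t)sin(5t) - C_1e^(t)cos(5t) - C_2e^(t)sin(5t) + C_2e^(t)cos(5t)

Coefficient matrix A = [[-4, -5], [10, 6]].
Characteristic polynomial det(A - λI) = λ^2 - 2λ + 26 = 0.
Eigenvalues λ = 1 ± 5i (complex conjugate pair).
For λ=1+5i: an eigenvector is (0,-1) - i(1,-1) = (0 - i, -1 + i).
A real fundamental pair from Re and Im of e^((1+5i)t)v: X_1 = e^(t)(cos(5t)·(0,-1) + sin(5t)·(1,-1)), X_2 = e^(t)(sin(5t)·(0,-1) - cos(5t)·(1,-1)).
General solution: C_1X_1 + C_2X_2.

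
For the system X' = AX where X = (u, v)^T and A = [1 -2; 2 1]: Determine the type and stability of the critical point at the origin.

unstable spiral

A = [[1,-2],[2,1]]; det(A-λI) = λ^2 - 2λ + 5.
λ = 1 ± 2i: positive real part.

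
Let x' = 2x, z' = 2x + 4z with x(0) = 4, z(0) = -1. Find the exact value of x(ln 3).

A = [[2,0],[2,4]]; eigenvalues λ = 2, 4.
Eigenvectors: (1,-1) for λ=2, (0,-1) for λ=4.
From the initial condition, c_1 = 4, c_2 = -3.
x(ln 3) = (4)(3^2)(1) + (-3)(3^4)(0) = 36.

36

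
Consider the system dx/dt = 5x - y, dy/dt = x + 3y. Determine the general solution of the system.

x(t) = c_1e^(4t) + c_2te^(4t) + 2c_2e^(4t), y(t) = c_1e^(4t) + c_2te^(4t) + c_2e^(4t)

Coefficient matrix A = [[5, -1], [1, 3]].
Characteristic polynomial det(A - λI) = λ^2 - 8λ + 16 = 0.
Single eigenvalue λ = 4 with algebraic multiplicity 2.
Eigenvector v = (1,1); generalized eigenvector w with (A-λI)w=v is (2,1).
General solution: e^(4t)[c_1·v + c_2·(t·v + w)].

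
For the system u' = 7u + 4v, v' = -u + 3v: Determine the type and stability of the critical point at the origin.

unstable improper node

A = [[7,4],[-1,3]]; det(A-λI) = λ^2 - 10λ + 25.
repeated λ = 5 with a single eigenvector.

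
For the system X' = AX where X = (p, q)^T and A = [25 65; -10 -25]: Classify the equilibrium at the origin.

center

A = [[25,65],[-10,-25]]; det(A-λI) = λ^2 + 25.
λ = 0 ± 5i: zero real part.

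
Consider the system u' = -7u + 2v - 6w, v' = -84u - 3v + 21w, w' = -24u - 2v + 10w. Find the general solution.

Coefficient matrix A = [[-7, 2, -6], [-84, -3, 21], [-24, -2, 10]].
det(A - λI) = 0 gives eigenvalues λ = -3, -1, 4.
For λ=-3: eigenvector (1,14,4).
For λ=-1: eigenvector (1,21,6).
For λ=4: eigenvector (0,3,1).
General solution: c_1e^(-3t)(1,14,4) + c_2e^(-t)(1,21,6) + c_3e^(4t)(0,3,1).

u(t) = c_1e^(-3t) + c_2e^(-t), v(t) = 14c_1e^(-3t) + 21c_2e^(-t) + 3c_3e^(4t), w(t) = 4c_1e^(-3t) + 6c_2e^(-t) + c_3e^(4t)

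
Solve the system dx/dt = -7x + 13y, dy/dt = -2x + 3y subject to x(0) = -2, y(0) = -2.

x(t) = -16e^(-2t)sin(t) - 2e^(-2t)cos(t), y(t) = -6e^(-2t)sin(t) - 2e^(-2t)cos(t)

Coefficient matrix A = [[-7, 13], [-2, 3]].
Characteristic polynomial det(A - λI) = λ^2 + 4λ + 5 = 0.
Eigenvalues λ = -2 ± i (complex conjugate pair).
For λ=-2+i: an eigenvector is (-3,-1) - i(2,1) = (-3 - 2i, -1 - i).
A real fundamental pair from Re and Im of e^((-2+i)t)v: X_1 = e^(-2t)(cos(t)·(-3,-1) + sin(t)·(2,1)), X_2 = e^(-2t)(sin(t)·(-3,-1) - cos(t)·(2,1)).
General solution: C_1X_1 + C_2X_2.
Applying x(0)=-2, y(0)=-2 gives C_1=-2, C_2=4.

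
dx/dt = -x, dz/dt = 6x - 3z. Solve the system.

Coefficient matrix A = [[-1, 0], [6, -3]].
Characteristic polynomial det(A - λI) = λ^2 + 4λ + 3 = 0.
Eigenvalues λ = -3, -1.
For λ=-3: (A-λI) row 1 is [2, 0], so an eigenvector is (0, -1).
For λ=-1: (A-λI) row 2 is [6, -2], so an eigenvector is (-1, -3).
General solution: K_1e^(-3t)(0,-1) + K_2e^(-t)(-1,-3).

x(t) = -K_2e^(-t), z(t) = -K_1e^(-3t) - 3K_2e^(-t)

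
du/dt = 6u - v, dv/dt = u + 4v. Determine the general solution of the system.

u(t) = K_1e^(5t) + K_2te^(5t) + 2K_2e^(5t), v(t) = K_1e^(5t) + K_2te^(5t) + K_2e^(5t)

Coefficient matrix A = [[6, -1], [1, 4]].
Characteristic polynomial det(A - λI) = λ^2 - 10λ + 25 = 0.
Single eigenvalue λ = 5 with algebraic multiplicity 2.
Eigenvector v = (1,1); generalized eigenvector w with (A-λI)w=v is (2,1).
General solution: e^(5t)[K_1·v + K_2·(t·v + w)].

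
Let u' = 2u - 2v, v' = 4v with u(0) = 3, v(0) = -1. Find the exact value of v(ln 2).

A = [[2,-2],[0,4]]; eigenvalues λ = 4, 2.
Eigenvectors: (-1,1) for λ=4, (1,0) for λ=2.
From the initial condition, c_1 = -1, c_2 = 2.
v(ln 2) = (-1)(2^4)(1) + (2)(2^2)(0) = -16.

-16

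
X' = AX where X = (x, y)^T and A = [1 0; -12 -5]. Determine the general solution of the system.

Coefficient matrix A = [[1, 0], [-12, -5]].
Characteristic polynomial det(A - λI) = λ^2 + 4λ - 5 = 0.
Eigenvalues λ = -5, 1.
For λ=-5: (A-λI) row 1 is [6, 0], so an eigenvector is (0, -1).
For λ=1: (A-λI) row 2 is [-12, -6], so an eigenvector is (1, -2).
General solution: C_1e^(-5t)(0,-1) + C_2e^(t)(1,-2).

x(t) = C_2e^(t), y(t) = -C_1e^(-5t) - 2C_2e^(t)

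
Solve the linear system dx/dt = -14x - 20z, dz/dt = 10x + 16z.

x(t) = K_1e^(6t) - 2K_2e^(-4t), z(t) = -K_1e^(6t) + K_2e^(-4t)

Coefficient matrix A = [[-14, -20], [10, 16]].
Characteristic polynomial det(A - λI) = λ^2 - 2λ - 24 = 0.
Eigenvalues λ = 6, -4.
For λ=6: (A-λI) row 1 is [-20, -20], so an eigenvector is (1, -1).
For λ=-4: (A-λI) row 1 is [-10, -20], so an eigenvector is (-2, 1).
General solution: K_1e^(6t)(1,-1) + K_2e^(-4t)(-2,1).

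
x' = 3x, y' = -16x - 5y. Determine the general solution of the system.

x(t) = -c_2e^(3t), y(t) = c_1e^(-5t) + 2c_2e^(3t)

Coefficient matrix A = [[3, 0], [-16, -5]].
Characteristic polynomial det(A - λI) = λ^2 + 2λ - 15 = 0.
Eigenvalues λ = -5, 3.
For λ=-5: (A-λI) row 1 is [8, 0], so an eigenvector is (0, 1).
For λ=3: (A-λI) row 2 is [-16, -8], so an eigenvector is (-1, 2).
General solution: c_1e^(-5t)(0,1) + c_2e^(3t)(-1,2).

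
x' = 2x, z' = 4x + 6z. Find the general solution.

x(t) = -K_2e^(2t), z(t) = -K_1e^(6t) + K_2e^(2t)

Coefficient matrix A = [[2, 0], [4, 6]].
Characteristic polynomial det(A - λI) = λ^2 - 8λ + 12 = 0.
Eigenvalues λ = 6, 2.
For λ=6: (A-λI) row 1 is [-4, 0], so an eigenvector is (0, -1).
For λ=2: (A-λI) row 2 is [4, 4], so an eigenvector is (-1, 1).
General solution: K_1e^(6t)(0,-1) + K_2e^(2t)(-1,1).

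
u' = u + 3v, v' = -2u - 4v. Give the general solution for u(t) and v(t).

u(t) = c_1e^(-2t) + 3c_2e^(-t), v(t) = -c_1e^(-2t) - 2c_2e^(-t)

Coefficient matrix A = [[1, 3], [-2, -4]].
Characteristic polynomial det(A - λI) = λ^2 + 3λ + 2 = 0.
Eigenvalues λ = -2, -1.
For λ=-2: (A-λI) row 1 is [3, 3], so an eigenvector is (1, -1).
For λ=-1: (A-λI) row 1 is [2, 3], so an eigenvector is (3, -2).
General solution: c_1e^(-2t)(1,-1) + c_2e^(-t)(3,-2).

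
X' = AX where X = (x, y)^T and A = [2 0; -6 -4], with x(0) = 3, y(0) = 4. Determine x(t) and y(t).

Coefficient matrix A = [[2, 0], [-6, -4]].
Characteristic polynomial det(A - λI) = λ^2 + 2λ - 8 = 0.
Eigenvalues λ = -4, 2.
For λ=-4: (A-λI) row 1 is [6, 0], so an eigenvector is (0, -1).
For λ=2: (A-λI) row 2 is [-6, -6], so an eigenvector is (1, -1).
General solution: c_1e^(-4t)(0,-1) + c_2e^(2t)(1,-1).
Applying x(0)=3, y(0)=4 gives c_1=-7, c_2=3.

x(t) = 3e^(2t), y(t) = -3e^(2t) + 7e^(-4t)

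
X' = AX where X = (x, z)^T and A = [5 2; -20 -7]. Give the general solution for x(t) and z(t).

Coefficient matrix A = [[5, 2], [-20, -7]].
Characteristic polynomial det(A - λI) = λ^2 + 2λ + 5 = 0.
Eigenvalues λ = -1 ± 2i (complex conjugate pair).
For λ=-1+2i: an eigenvector is (0,-1) - i(-1,3) = (0 + i, -1 - 3i).
A real fundamental pair from Re and Im of e^((-1+2i)t)v: X_1 = e^(-t)(cos(2t)·(0,-1) + sin(2t)·(-1,3)), X_2 = e^(-t)(sin(2t)·(0,-1) - cos(2t)·(-1,3)).
General solution: c_1X_1 + c_2X_2.

x(t) = -c_1e^(-t)sin(2t) + c_2e^(-t)cos(2t), z(t) = 3c_1e^(-t)sin(2t) - c_1e^(-t)cos(2t) - c_2e^(-t)sin(2t) - 3c_2e^(-t)cos(2t)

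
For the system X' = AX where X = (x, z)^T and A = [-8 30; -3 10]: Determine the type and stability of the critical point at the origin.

A = [[-8,30],[-3,10]]; det(A-λI) = λ^2 - 2λ + 10.
λ = 1 ± 3i: positive real part.

unstable spiral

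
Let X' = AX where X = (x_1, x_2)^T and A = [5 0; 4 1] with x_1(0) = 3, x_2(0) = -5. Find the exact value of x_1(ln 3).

A = [[5,0],[4,1]]; eigenvalues λ = 1, 5.
Eigenvectors: (0,-1) for λ=1, (1,1) for λ=5.
From the initial condition, c_1 = 8, c_2 = 3.
x_1(ln 3) = (8)(3^1)(0) + (3)(3^5)(1) = 729.

729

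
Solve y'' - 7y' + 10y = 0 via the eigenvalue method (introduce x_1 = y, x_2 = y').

Let x_1 = y, x_2 = y'. Then x_1' = x_2 and x_2' = -10x_1 + 7x_2.
A = [[0,1],[-10,7]]; det(A-λI) = λ^2 - 7λ + 10.
Eigenvalues λ = 2, 5 with eigenvectors (1,2), (1,5).

y(t) = C_1e^(2t) + C_2e^(5t)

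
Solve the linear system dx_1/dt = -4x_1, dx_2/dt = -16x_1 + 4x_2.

x_1(t) = c_2e^(-4t), x_2(t) = -c_1e^(4t) + 2c_2e^(-4t)

Coefficient matrix A = [[-4, 0], [-16, 4]].
Characteristic polynomial det(A - λI) = λ^2 - 16 = 0.
Eigenvalues λ = 4, -4.
For λ=4: (A-λI) row 1 is [-8, 0], so an eigenvector is (0, -1).
For λ=-4: (A-λI) row 2 is [-16, 8], so an eigenvector is (1, 2).
General solution: c_1e^(4t)(0,-1) + c_2e^(-4t)(1,2).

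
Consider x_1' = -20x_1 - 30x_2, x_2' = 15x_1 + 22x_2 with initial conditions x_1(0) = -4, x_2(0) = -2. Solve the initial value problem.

x_1(t) = 48e^(t)sin(3t) - 4e^(t)cos(3t), x_2(t) = -34e^(t)sin(3t) - 2e^(t)cos(3t)

Coefficient matrix A = [[-20, -30], [15, 22]].
Characteristic polynomial det(A - λI) = λ^2 - 2λ + 10 = 0.
Eigenvalues λ = 1 ± 3i (complex conjugate pair).
For λ=1+3i: an eigenvector is (-1,1) - i(-3,2) = (-1 + 3i, 1 - 2i).
A real fundamental pair from Re and Im of e^((1+3i)t)v: X_1 = e^(t)(cos(3t)·(-1,1) + sin(3t)·(-3,2)), X_2 = e^(t)(sin(3t)·(-1,1) - cos(3t)·(-3,2)).
General solution: K_1X_1 + K_2X_2.
Applying x_1(0)=-4, x_2(0)=-2 gives K_1=-14, K_2=-6.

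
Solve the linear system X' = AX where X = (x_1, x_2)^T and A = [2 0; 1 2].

Coefficient matrix A = [[2, 0], [1, 2]].
Characteristic polynomial det(A - λI) = λ^2 - 4λ + 4 = 0.
Single eigenvalue λ = 2 with algebraic multiplicity 2.
Eigenvector v = (0,1); generalized eigenvector w with (A-λI)w=v is (1,2).
General solution: e^(2t)[K_1·v + K_2·(t·v + w)].

x_1(t) = K_2e^(2t), x_2(t) = K_1e^(2t) + K_2te^(2t) + 2K_2e^(2t)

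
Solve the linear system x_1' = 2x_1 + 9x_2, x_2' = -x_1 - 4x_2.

x_1(t) = -3C_1e^(-t) - 3C_2te^(-t) - C_2e^(-t), x_2(t) = C_1e^(-t) + C_2te^(-t)

Coefficient matrix A = [[2, 9], [-1, -4]].
Characteristic polynomial det(A - λI) = λ^2 + 2λ + 1 = 0.
Single eigenvalue λ = -1 with algebraic multiplicity 2.
Eigenvector v = (-3,1); generalized eigenvector w with (A-λI)w=v is (-1,0).
General solution: e^(-t)[C_1·v + C_2·(t·v + w)].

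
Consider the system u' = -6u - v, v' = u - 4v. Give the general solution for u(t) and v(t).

Coefficient matrix A = [[-6, -1], [1, -4]].
Characteristic polynomial det(A - λI) = λ^2 + 10λ + 25 = 0.
Single eigenvalue λ = -5 with algebraic multiplicity 2.
Eigenvector v = (-1,1); generalized eigenvector w with (A-λI)w=v is (0,1).
General solution: e^(-5t)[C_1·v + C_2·(t·v + w)].

u(t) = -C_1e^(-5t) - C_2te^(-5t), v(t) = C_1e^(-5t) + C_2te^(-5t) + C_2e^(-5t)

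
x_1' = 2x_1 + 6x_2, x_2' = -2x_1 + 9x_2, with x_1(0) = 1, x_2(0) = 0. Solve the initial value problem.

x_1(t) = -3e^(6t) + 4e^(5t), x_2(t) = -2e^(6t) + 2e^(5t)

Coefficient matrix A = [[2, 6], [-2, 9]].
Characteristic polynomial det(A - λI) = λ^2 - 11λ + 30 = 0.
Eigenvalues λ = 5, 6.
For λ=5: (A-λI) row 1 is [-3, 6], so an eigenvector is (2, 1).
For λ=6: (A-λI) row 1 is [-4, 6], so an eigenvector is (3, 2).
General solution: C_1e^(5t)(2,1) + C_2e^(6t)(3,2).
Applying x_1(0)=1, x_2(0)=0 gives C_1=2, C_2=-1.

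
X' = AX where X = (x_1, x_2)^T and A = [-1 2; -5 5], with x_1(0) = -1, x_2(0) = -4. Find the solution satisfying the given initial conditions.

x_1(t) = -5e^(2t)sin(t) - e^(2t)cos(t), x_2(t) = -7e^(2t)sin(t) - 4e^(2t)cos(t)

Coefficient matrix A = [[-1, 2], [-5, 5]].
Characteristic polynomial det(A - λI) = λ^2 - 4λ + 5 = 0.
Eigenvalues λ = 2 ± i (complex conjugate pair).
For λ=2+i: an eigenvector is (-1,-1) - i(1,2) = (-1 - i, -1 - 2i).
A real fundamental pair from Re and Im of e^((2+i)t)v: X_1 = e^(2t)(cos(t)·(-1,-1) + sin(t)·(1,2)), X_2 = e^(2t)(sin(t)·(-1,-1) - cos(t)·(1,2)).
General solution: K_1X_1 + K_2X_2.
Applying x_1(0)=-1, x_2(0)=-4 gives K_1=-2, K_2=3.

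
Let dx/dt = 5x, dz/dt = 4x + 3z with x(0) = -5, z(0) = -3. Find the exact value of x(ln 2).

A = [[5,0],[4,3]]; eigenvalues λ = 3, 5.
Eigenvectors: (0,-1) for λ=3, (-1,-2) for λ=5.
From the initial condition, c_1 = -7, c_2 = 5.
x(ln 2) = (-7)(2^3)(0) + (5)(2^5)(-1) = -160.

-160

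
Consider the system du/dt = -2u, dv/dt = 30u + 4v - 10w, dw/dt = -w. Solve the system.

u(t) = c_1e^(-2t), v(t) = -5c_1e^(-2t) + c_2e^(4t) + 2c_3e^(-t), w(t) = c_3e^(-t)

Coefficient matrix A = [[-2, 0, 0], [30, 4, -10], [0, 0, -1]].
det(A - λI) = 0 gives eigenvalues λ = -2, 4, -1.
For λ=-2: eigenvector (1,-5,0).
For λ=4: eigenvector (0,1,0).
For λ=-1: eigenvector (0,2,1).
General solution: c_1e^(-2t)(1,-5,0) + c_2e^(4t)(0,1,0) + c_3e^(-t)(0,2,1).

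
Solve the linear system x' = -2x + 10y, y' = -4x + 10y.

x(t) = 2C_1e^(4t)sin(2t) + C_1e^(4t)cos(2t) + C_2e^(4t)sin(2t) - 2C_2e^(4t)cos(2t), y(t) = C_1e^(4t)sin(2t) + C_1e^(4t)cos(2t) + C_2e^(4t)sin(2t) - C_2e^(4t)cos(2t)

Coefficient matrix A = [[-2, 10], [-4, 10]].
Characteristic polynomial det(A - λI) = λ^2 - 8λ + 20 = 0.
Eigenvalues λ = 4 ± 2i (complex conjugate pair).
For λ=4+2i: an eigenvector is (1,1) - i(2,1) = (1 - 2i, 1 - i).
A real fundamental pair from Re and Im of e^((4+2i)t)v: X_1 = e^(4t)(cos(2t)·(1,1) + sin(2t)·(2,1)), X_2 = e^(4t)(sin(2t)·(1,1) - cos(2t)·(2,1)).
General solution: C_1X_1 + C_2X_2.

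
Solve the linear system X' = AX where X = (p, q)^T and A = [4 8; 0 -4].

Coefficient matrix A = [[4, 8], [0, -4]].
Characteristic polynomial det(A - λI) = λ^2 - 16 = 0.
Eigenvalues λ = 4, -4.
For λ=4: (A-λI) row 1 is [0, 8], so an eigenvector is (1, 0).
For λ=-4: (A-λI) row 1 is [8, 8], so an eigenvector is (1, -1).
General solution: C_1e^(4t)(1,0) + C_2e^(-4t)(1,-1).

p(t) = C_1e^(4t) + C_2e^(-4t), q(t) = -C_2e^(-4t)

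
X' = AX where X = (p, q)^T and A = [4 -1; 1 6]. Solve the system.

p(t) = C_1e^(5t) + C_2te^(5t) - 3C_2e^(5t), q(t) = -C_1e^(5t) - C_2te^(5t) + 2C_2e^(5t)

Coefficient matrix A = [[4, -1], [1, 6]].
Characteristic polynomial det(A - λI) = λ^2 - 10λ + 25 = 0.
Single eigenvalue λ = 5 with algebraic multiplicity 2.
Eigenvector v = (1,-1); generalized eigenvector w with (A-λI)w=v is (-3,2).
General solution: e^(5t)[C_1·v + C_2·(t·v + w)].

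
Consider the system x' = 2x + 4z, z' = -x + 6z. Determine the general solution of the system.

Coefficient matrix A = [[2, 4], [-1, 6]].
Characteristic polynomial det(A - λI) = λ^2 - 8λ + 16 = 0.
Single eigenvalue λ = 4 with algebraic multiplicity 2.
Eigenvector v = (-2,-1); generalized eigenvector w with (A-λI)w=v is (-1,-1).
General solution: e^(4t)[c_1·v + c_2·(t·v + w)].

x(t) = -2c_1e^(4t) - 2c_2te^(4t) - c_2e^(4t), z(t) = -c_1e^(4t) - c_2te^(4t) - c_2e^(4t)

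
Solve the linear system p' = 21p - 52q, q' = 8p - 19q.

p(t) = 2K_1e^(t)sin(4t) + 3K_1e^(t)cos(4t) + 3K_2e^(t)sin(4t) - 2K_2e^(t)cos(4t), q(t) = K_1e^(t)sin(4t) + K_1e^(t)cos(4t) + K_2e^(t)sin(4t) - K_2e^(t)cos(4t)

Coefficient matrix A = [[21, -52], [8, -19]].
Characteristic polynomial det(A - λI) = λ^2 - 2λ + 17 = 0.
Eigenvalues λ = 1 ± 4i (complex conjugate pair).
For λ=1+4i: an eigenvector is (3,1) - i(2,1) = (3 - 2i, 1 - i).
A real fundamental pair from Re and Im of e^((1+4i)t)v: X_1 = e^(t)(cos(4t)·(3,1) + sin(4t)·(2,1)), X_2 = e^(t)(sin(4t)·(3,1) - cos(4t)·(2,1)).
General solution: K_1X_1 + K_2X_2.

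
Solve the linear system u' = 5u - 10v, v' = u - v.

u(t) = K_1e^(2t)sin(t) - 3K_1e^(2t)cos(t) - 3K_2e^(2t)sin(t) - K_2e^(2t)cos(t), v(t) = -K_1e^(2t)cos(t) - K_2e^(2t)sin(t)

Coefficient matrix A = [[5, -10], [1, -1]].
Characteristic polynomial det(A - λI) = λ^2 - 4λ + 5 = 0.
Eigenvalues λ = 2 ± i (complex conjugate pair).
For λ=2+i: an eigenvector is (-3,-1) - i(1,0) = (-3 - i, -1).
A real fundamental pair from Re and Im of e^((2+i)t)v: X_1 = e^(2t)(cos(t)·(-3,-1) + sin(t)·(1,0)), X_2 = e^(2t)(sin(t)·(-3,-1) - cos(t)·(1,0)).
General solution: K_1X_1 + K_2X_2.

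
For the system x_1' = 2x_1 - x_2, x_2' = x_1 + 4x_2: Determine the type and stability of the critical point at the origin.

A = [[2,-1],[1,4]]; det(A-λI) = λ^2 - 6λ + 9.
repeated λ = 3 with a single eigenvector.

unstable improper node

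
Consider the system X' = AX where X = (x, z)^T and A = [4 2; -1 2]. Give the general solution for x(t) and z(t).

Coefficient matrix A = [[4, 2], [-1, 2]].
Characteristic polynomial det(A - λI) = λ^2 - 6λ + 10 = 0.
Eigenvalues λ = 3 ± i (complex conjugate pair).
For λ=3+i: an eigenvector is (-1,1) - i(1,0) = (-1 - i, 1).
A real fundamental pair from Re and Im of e^((3+i)t)v: X_1 = e^(3t)(cos(t)·(-1,1) + sin(t)·(1,0)), X_2 = e^(3t)(sin(t)·(-1,1) - cos(t)·(1,0)).
General solution: K_1X_1 + K_2X_2.

x(t) = K_1e^(3t)sin(t) - K_1e^(3t)cos(t) - K_2e^(3t)sin(t) - K_2e^(3t)cos(t), z(t) = K_1e^(3t)cos(t) + K_2e^(3t)sin(t)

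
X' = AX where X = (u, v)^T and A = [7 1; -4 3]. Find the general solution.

Coefficient matrix A = [[7, 1], [-4, 3]].
Characteristic polynomial det(A - λI) = λ^2 - 10λ + 25 = 0.
Single eigenvalue λ = 5 with algebraic multiplicity 2.
Eigenvector v = (1,-2); generalized eigenvector w with (A-λI)w=v is (2,-3).
General solution: e^(5t)[c_1·v + c_2·(t·v + w)].

u(t) = c_1e^(5t) + c_2te^(5t) + 2c_2e^(5t), v(t) = -2c_1e^(5t) - 2c_2te^(5t) - 3c_2e^(5t)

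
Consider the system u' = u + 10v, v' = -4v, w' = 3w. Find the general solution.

Coefficient matrix A = [[1, 10, 0], [0, -4, 0], [0, 0, 3]].
det(A - λI) = 0 gives eigenvalues λ = -4, 1, 3.
For λ=-4: eigenvector (-2,1,0).
For λ=1: eigenvector (1,0,0).
For λ=3: eigenvector (0,0,1).
General solution: C_1e^(-4t)(-2,1,0) + C_2e^(t)(1,0,0) + C_3e^(3t)(0,0,1).

u(t) = -2C_1e^(-4t) + C_2e^(t), v(t) = C_1e^(-4t), w(t) = C_3e^(3t)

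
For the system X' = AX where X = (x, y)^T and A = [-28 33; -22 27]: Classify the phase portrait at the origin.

A = [[-28,33],[-22,27]]; det(A-λI) = λ^2 + λ - 30.
λ = 5, -6: opposite signs.

saddle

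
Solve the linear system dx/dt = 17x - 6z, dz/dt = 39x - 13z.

Coefficient matrix A = [[17, -6], [39, -13]].
Characteristic polynomial det(A - λI) = λ^2 - 4λ + 13 = 0.
Eigenvalues λ = 2 ± 3i (complex conjugate pair).
For λ=2+3i: an eigenvector is (-1,-3) - i(1,2) = (-1 - i, -3 - 2i).
A real fundamental pair from Re and Im of e^((2+3i)t)v: X_1 = e^(2t)(cos(3t)·(-1,-3) + sin(3t)·(1,2)), X_2 = e^(2t)(sin(3t)·(-1,-3) - cos(3t)·(1,2)).
General solution: c_1X_1 + c_2X_2.

x(t) = c_1e^(2t)sin(3t) - c_1e^(2t)cos(3t) - c_2e^(2t)sin(3t) - c_2e^(2t)cos(3t), z(t) = 2c_1e^(2t)sin(3t) - 3c_1e^(2t)cos(3t) - 3c_2e^(2t)sin(3t) - 2c_2e^(2t)cos(3t)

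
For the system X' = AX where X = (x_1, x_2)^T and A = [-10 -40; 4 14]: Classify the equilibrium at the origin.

A = [[-10,-40],[4,14]]; det(A-λI) = λ^2 - 4λ + 20.
λ = 2 ± 4i: positive real part.

unstable spiral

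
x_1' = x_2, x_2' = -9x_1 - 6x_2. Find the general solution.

x_1(t) = K_1e^(-3t) + K_2te^(-3t) + K_2e^(-3t), x_2(t) = -3K_1e^(-3t) - 3K_2te^(-3t) - 2K_2e^(-3t)

Coefficient matrix A = [[0, 1], [-9, -6]].
Characteristic polynomial det(A - λI) = λ^2 + 6λ + 9 = 0.
Single eigenvalue λ = -3 with algebraic multiplicity 2.
Eigenvector v = (1,-3); generalized eigenvector w with (A-λI)w=v is (1,-2).
General solution: e^(-3t)[K_1·v + K_2·(t·v + w)].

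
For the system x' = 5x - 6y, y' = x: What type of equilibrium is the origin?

A = [[5,-6],[1,0]]; det(A-λI) = λ^2 - 5λ + 6.
λ = 3, 2: both positive.

unstable node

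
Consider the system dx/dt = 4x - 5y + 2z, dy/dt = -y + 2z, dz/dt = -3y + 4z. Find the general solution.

Coefficient matrix A = [[4, -5, 2], [0, -1, 2], [0, -3, 4]].
det(A - λI) = 0 gives eigenvalues λ = 2, 1, 4.
For λ=2: eigenvector (2,2,3).
For λ=1: eigenvector (1,1,1).
For λ=4: eigenvector (1,0,0).
General solution: K_1e^(2t)(2,2,3) + K_2e^(t)(1,1,1) + K_3e^(4t)(1,0,0).

x(t) = 2K_1e^(2t) + K_2e^(t) + K_3e^(4t), y(t) = 2K_1e^(2t) + K_2e^(t), z(t) = 3K_1e^(2t) + K_2e^(t)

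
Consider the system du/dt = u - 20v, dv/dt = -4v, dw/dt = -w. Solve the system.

u(t) = C_1e^(t) + 4C_2e^(-4t), v(t) = C_2e^(-4t), w(t) = C_3e^(-t)

Coefficient matrix A = [[1, -20, 0], [0, -4, 0], [0, 0, -1]].
det(A - λI) = 0 gives eigenvalues λ = 1, -4, -1.
For λ=1: eigenvector (1,0,0).
For λ=-4: eigenvector (4,1,0).
For λ=-1: eigenvector (0,0,1).
General solution: C_1e^(t)(1,0,0) + C_2e^(-4t)(4,1,0) + C_3e^(-t)(0,0,1).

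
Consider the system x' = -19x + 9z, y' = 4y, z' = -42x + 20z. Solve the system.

Coefficient matrix A = [[-19, 0, 9], [0, 4, 0], [-42, 0, 20]].
det(A - λI) = 0 gives eigenvalues λ = 2, 4, -1.
For λ=2: eigenvector (3,0,7).
For λ=4: eigenvector (0,1,0).
For λ=-1: eigenvector (1,0,2).
General solution: K_1e^(2t)(3,0,7) + K_2e^(4t)(0,1,0) + K_3e^(-t)(1,0,2).

x(t) = 3K_1e^(2t) + K_3e^(-t), y(t) = K_2e^(4t), z(t) = 7K_1e^(2t) + 2K_3e^(-t)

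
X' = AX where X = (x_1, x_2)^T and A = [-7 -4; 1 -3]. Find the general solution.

Coefficient matrix A = [[-7, -4], [1, -3]].
Characteristic polynomial det(A - λI) = λ^2 + 10λ + 25 = 0.
Single eigenvalue λ = -5 with algebraic multiplicity 2.
Eigenvector v = (2,-1); generalized eigenvector w with (A-λI)w=v is (-3,1).
General solution: e^(-5t)[C_1·v + C_2·(t·v + w)].

x_1(t) = 2C_1e^(-5t) + 2C_2te^(-5t) - 3C_2e^(-5t), x_2(t) = -C_1e^(-5t) - C_2te^(-5t) + C_2e^(-5t)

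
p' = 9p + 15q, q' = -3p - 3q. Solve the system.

p(t) = 2K_1e^(3t)sin(3t) + K_1e^(3t)cos(3t) + K_2e^(3t)sin(3t) - 2K_2e^(3t)cos(3t), q(t) = -K_1e^(3t)sin(3t) + K_2e^(3t)cos(3t)

Coefficient matrix A = [[9, 15], [-3, -3]].
Characteristic polynomial det(A - λI) = λ^2 - 6λ + 18 = 0.
Eigenvalues λ = 3 ± 3i (complex conjugate pair).
For λ=3+3i: an eigenvector is (1,0) - i(2,-1) = (1 - 2i, 0 + i).
A real fundamental pair from Re and Im of e^((3+3i)t)v: X_1 = e^(3t)(cos(3t)·(1,0) + sin(3t)·(2,-1)), X_2 = e^(3t)(sin(3t)·(1,0) - cos(3t)·(2,-1)).
General solution: K_1X_1 + K_2X_2.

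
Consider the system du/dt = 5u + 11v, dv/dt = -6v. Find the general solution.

Coefficient matrix A = [[5, 11], [0, -6]].
Characteristic polynomial det(A - λI) = λ^2 + λ - 30 = 0.
Eigenvalues λ = -6, 5.
For λ=-6: (A-λI) row 1 is [11, 11], so an eigenvector is (1, -1).
For λ=5: (A-λI) row 1 is [0, 11], so an eigenvector is (-1, 0).
General solution: C_1e^(-6t)(1,-1) + C_2e^(5t)(-1,0).

u(t) = C_1e^(-6t) - C_2e^(5t), v(t) = -C_1e^(-6t)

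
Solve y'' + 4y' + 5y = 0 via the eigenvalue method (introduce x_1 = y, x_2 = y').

Let x_1 = y, x_2 = y'. Then x_1' = x_2 and x_2' = -5x_1 - 4x_2.
A = [[0,1],[-5,-4]]; det(A-λI) = λ^2 + 4λ + 5.
Eigenvalues λ = -2 ± i.

y(t) = K_1e^(-2t)cos(t) + K_2e^(-2t)sin(t)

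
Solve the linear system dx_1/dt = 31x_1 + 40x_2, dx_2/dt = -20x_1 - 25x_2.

x_1(t) = -c_1e^(3t)sin(4t) - 3c_1e^(3t)cos(4t) - 3c_2e^(3t)sin(4t) + c_2e^(3t)cos(4t), x_2(t) = c_1e^(3t)sin(4t) + 2c_1e^(3t)cos(4t) + 2c_2e^(3t)sin(4t) - c_2e^(3t)cos(4t)

Coefficient matrix A = [[31, 40], [-20, -25]].
Characteristic polynomial det(A - λI) = λ^2 - 6λ + 25 = 0.
Eigenvalues λ = 3 ± 4i (complex conjugate pair).
For λ=3+4i: an eigenvector is (-3,2) - i(-1,1) = (-3 + i, 2 - i).
A real fundamental pair from Re and Im of e^((3+4i)t)v: X_1 = e^(3t)(cos(4t)·(-3,2) + sin(4t)·(-1,1)), X_2 = e^(3t)(sin(4t)·(-3,2) - cos(4t)·(-1,1)).
General solution: c_1X_1 + c_2X_2.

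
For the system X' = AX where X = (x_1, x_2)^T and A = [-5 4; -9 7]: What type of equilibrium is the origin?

unstable improper node

A = [[-5,4],[-9,7]]; det(A-λI) = λ^2 - 2λ + 1.
repeated λ = 1 with a single eigenvector.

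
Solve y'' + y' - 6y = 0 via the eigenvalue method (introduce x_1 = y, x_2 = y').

Let x_1 = y, x_2 = y'. Then x_1' = x_2 and x_2' = 6x_1 - x_2.
A = [[0,1],[6,-1]]; det(A-λI) = λ^2 + λ - 6.
Eigenvalues λ = -3, 2 with eigenvectors (1,-3), (1,2).

y(t) = C_1e^(-3t) + C_2e^(2t)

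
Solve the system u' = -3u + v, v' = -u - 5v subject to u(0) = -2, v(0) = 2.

Coefficient matrix A = [[-3, 1], [-1, -5]].
Characteristic polynomial det(A - λI) = λ^2 + 8λ + 16 = 0.
Single eigenvalue λ = -4 with algebraic multiplicity 2.
Eigenvector v = (1,-1); generalized eigenvector w with (A-λI)w=v is (2,-1).
General solution: e^(-4t)[C_1·v + C_2·(t·v + w)].
Applying u(0)=-2, v(0)=2 gives C_1=-2, C_2=0.

u(t) = -2e^(-4t), v(t) = 2e^(-4t)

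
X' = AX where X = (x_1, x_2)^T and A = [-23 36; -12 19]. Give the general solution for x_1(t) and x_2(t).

Coefficient matrix A = [[-23, 36], [-12, 19]].
Characteristic polynomial det(A - λI) = λ^2 + 4λ - 5 = 0.
Eigenvalues λ = 1, -5.
For λ=1: (A-λI) row 1 is [-24, 36], so an eigenvector is (-3, -2).
For λ=-5: (A-λI) row 1 is [-18, 36], so an eigenvector is (-2, -1).
General solution: C_1e^(t)(-3,-2) + C_2e^(-5t)(-2,-1).

x_1(t) = -3C_1e^(t) - 2C_2e^(-5t), x_2(t) = -2C_1e^(t) - C_2e^(-5t)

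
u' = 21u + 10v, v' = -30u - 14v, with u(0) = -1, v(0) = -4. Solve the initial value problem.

Coefficient matrix A = [[21, 10], [-30, -14]].
Characteristic polynomial det(A - λI) = λ^2 - 7λ + 6 = 0.
Eigenvalues λ = 6, 1.
For λ=6: (A-λI) row 1 is [15, 10], so an eigenvector is (-2, 3).
For λ=1: (A-λI) row 1 is [20, 10], so an eigenvector is (-1, 2).
General solution: C_1e^(6t)(-2,3) + C_2e^(t)(-1,2).
Applying u(0)=-1, v(0)=-4 gives C_1=6, C_2=-11.

u(t) = -12e^(6t) + 11e^(t), v(t) = 18e^(6t) - 22e^(t)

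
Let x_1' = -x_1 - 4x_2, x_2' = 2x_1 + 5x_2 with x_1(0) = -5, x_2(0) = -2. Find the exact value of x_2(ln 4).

-548

A = [[-1,-4],[2,5]]; eigenvalues λ = 1, 3.
Eigenvectors: (2,-1) for λ=1, (-1,1) for λ=3.
From the initial condition, c_1 = -7, c_2 = -9.
x_2(ln 4) = (-7)(4^1)(-1) + (-9)(4^3)(1) = -548.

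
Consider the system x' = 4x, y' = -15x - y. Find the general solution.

Coefficient matrix A = [[4, 0], [-15, -1]].
Characteristic polynomial det(A - λI) = λ^2 - 3λ - 4 = 0.
Eigenvalues λ = -1, 4.
For λ=-1: (A-λI) row 1 is [5, 0], so an eigenvector is (0, -1).
For λ=4: (A-λI) row 2 is [-15, -5], so an eigenvector is (1, -3).
General solution: c_1e^(-t)(0,-1) + c_2e^(4t)(1,-3).

x(t) = c_2e^(4t), y(t) = -c_1e^(-t) - 3c_2e^(4t)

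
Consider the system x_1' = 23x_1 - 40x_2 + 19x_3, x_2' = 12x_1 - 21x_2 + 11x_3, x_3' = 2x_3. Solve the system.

Coefficient matrix A = [[23, -40, 19], [12, -21, 11], [0, 0, 2]].
det(A - λI) = 0 gives eigenvalues λ = 3, -1, 2.
For λ=3: eigenvector (2,1,0).
For λ=-1: eigenvector (5,3,0).
For λ=2: eigenvector (1,1,1).
General solution: C_1e^(3t)(2,1,0) + C_2e^(-t)(5,3,0) + C_3e^(2t)(1,1,1).

x_1(t) = 2C_1e^(3t) + 5C_2e^(-t) + C_3e^(2t), x_2(t) = C_1e^(3t) + 3C_2e^(-t) + C_3e^(2t), x_3(t) = C_3e^(2t)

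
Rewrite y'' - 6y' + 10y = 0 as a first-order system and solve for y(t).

y(t) = c_1e^(3t)cos(t) + c_2e^(3t)sin(t)

Let x_1 = y, x_2 = y'. Then x_1' = x_2 and x_2' = -10x_1 + 6x_2.
A = [[0,1],[-10,6]]; det(A-λI) = λ^2 - 6λ + 10.
Eigenvalues λ = 3 ± i.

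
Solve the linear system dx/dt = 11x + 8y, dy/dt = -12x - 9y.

x(t) = -K_1e^(3t) - 2K_2e^(-t), y(t) = K_1e^(3t) + 3K_2e^(-t)

Coefficient matrix A = [[11, 8], [-12, -9]].
Characteristic polynomial det(A - λI) = λ^2 - 2λ - 3 = 0.
Eigenvalues λ = 3, -1.
For λ=3: (A-λI) row 1 is [8, 8], so an eigenvector is (-1, 1).
For λ=-1: (A-λI) row 1 is [12, 8], so an eigenvector is (-2, 3).
General solution: K_1e^(3t)(-1,1) + K_2e^(-t)(-2,3).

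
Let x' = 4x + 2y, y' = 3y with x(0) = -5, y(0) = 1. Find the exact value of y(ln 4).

64

A = [[4,2],[0,3]]; eigenvalues λ = 3, 4.
Eigenvectors: (2,-1) for λ=3, (-1,0) for λ=4.
From the initial condition, c_1 = -1, c_2 = 3.
y(ln 4) = (-1)(4^3)(-1) + (3)(4^4)(0) = 64.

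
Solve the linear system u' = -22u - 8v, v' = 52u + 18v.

Coefficient matrix A = [[-22, -8], [52, 18]].
Characteristic polynomial det(A - λI) = λ^2 + 4λ + 20 = 0.
Eigenvalues λ = -2 ± 4i (complex conjugate pair).
For λ=-2+4i: an eigenvector is (-1,2) - i(1,-3) = (-1 - i, 2 + 3i).
A real fundamental pair from Re and Im of e^((-2+4i)t)v: X_1 = e^(-2t)(cos(4t)·(-1,2) + sin(4t)·(1,-3)), X_2 = e^(-2t)(sin(4t)·(-1,2) - cos(4t)·(1,-3)).
General solution: K_1X_1 + K_2X_2.

u(t) = K_1e^(-2t)sin(4t) - K_1e^(-2t)cos(4t) - K_2e^(-2t)sin(4t) - K_2e^(-2t)cos(4t), v(t) = -3K_1e^(-2t)sin(4t) + 2K_1e^(-2t)cos(4t) + 2K_2e^(-2t)sin(4t) + 3K_2e^(-2t)cos(4t)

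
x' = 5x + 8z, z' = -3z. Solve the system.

x(t) = -K_1e^(-3t) + K_2e^(5t), z(t) = K_1e^(-3t)

Coefficient matrix A = [[5, 8], [0, -3]].
Characteristic polynomial det(A - λI) = λ^2 - 2λ - 15 = 0.
Eigenvalues λ = -3, 5.
For λ=-3: (A-λI) row 1 is [8, 8], so an eigenvector is (-1, 1).
For λ=5: (A-λI) row 1 is [0, 8], so an eigenvector is (1, 0).
General solution: K_1e^(-3t)(-1,1) + K_2e^(5t)(1,0).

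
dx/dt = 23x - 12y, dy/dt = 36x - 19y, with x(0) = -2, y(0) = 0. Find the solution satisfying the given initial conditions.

Coefficient matrix A = [[23, -12], [36, -19]].
Characteristic polynomial det(A - λI) = λ^2 - 4λ - 5 = 0.
Eigenvalues λ = 5, -1.
For λ=5: (A-λI) row 1 is [18, -12], so an eigenvector is (-2, -3).
For λ=-1: (A-λI) row 1 is [24, -12], so an eigenvector is (-1, -2).
General solution: K_1e^(5t)(-2,-3) + K_2e^(-t)(-1,-2).
Applying x(0)=-2, y(0)=0 gives K_1=4, K_2=-6.

x(t) = -8e^(5t) + 6e^(-t), y(t) = -12e^(5t) + 12e^(-t)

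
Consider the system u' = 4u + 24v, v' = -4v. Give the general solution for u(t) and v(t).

u(t) = -K_1e^(4t) - 3K_2e^(-4t), v(t) = K_2e^(-4t)

Coefficient matrix A = [[4, 24], [0, -4]].
Characteristic polynomial det(A - λI) = λ^2 - 16 = 0.
Eigenvalues λ = 4, -4.
For λ=4: (A-λI) row 1 is [0, 24], so an eigenvector is (-1, 0).
For λ=-4: (A-λI) row 1 is [8, 24], so an eigenvector is (-3, 1).
General solution: K_1e^(4t)(-1,0) + K_2e^(-4t)(-3,1).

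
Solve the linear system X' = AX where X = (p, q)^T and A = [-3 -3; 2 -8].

Coefficient matrix A = [[-3, -3], [2, -8]].
Characteristic polynomial det(A - λI) = λ^2 + 11λ + 30 = 0.
Eigenvalues λ = -5, -6.
For λ=-5: (A-λI) row 1 is [2, -3], so an eigenvector is (-3, -2).
For λ=-6: (A-λI) row 1 is [3, -3], so an eigenvector is (-1, -1).
General solution: c_1e^(-5t)(-3,-2) + c_2e^(-6t)(-1,-1).

p(t) = -3c_1e^(-5t) - c_2e^(-6t), q(t) = -2c_1e^(-5t) - c_2e^(-6t)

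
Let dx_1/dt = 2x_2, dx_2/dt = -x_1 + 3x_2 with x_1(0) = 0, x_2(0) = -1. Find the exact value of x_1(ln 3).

-12

A = [[0,2],[-1,3]]; eigenvalues λ = 1, 2.
Eigenvectors: (-2,-1) for λ=1, (1,1) for λ=2.
From the initial condition, c_1 = -1, c_2 = -2.
x_1(ln 3) = (-1)(3^1)(-2) + (-2)(3^2)(1) = -12.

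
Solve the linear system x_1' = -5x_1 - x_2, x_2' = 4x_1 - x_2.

Coefficient matrix A = [[-5, -1], [4, -1]].
Characteristic polynomial det(A - λI) = λ^2 + 6λ + 9 = 0.
Single eigenvalue λ = -3 with algebraic multiplicity 2.
Eigenvector v = (-1,2); generalized eigenvector w with (A-λI)w=v is (-1,3).
General solution: e^(-3t)[K_1·v + K_2·(t·v + w)].

x_1(t) = -K_1e^(-3t) - K_2te^(-3t) - K_2e^(-3t), x_2(t) = 2K_1e^(-3t) + 2K_2te^(-3t) + 3K_2e^(-3t)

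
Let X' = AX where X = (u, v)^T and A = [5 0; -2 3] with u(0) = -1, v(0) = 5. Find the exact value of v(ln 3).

351

A = [[5,0],[-2,3]]; eigenvalues λ = 3, 5.
Eigenvectors: (0,-1) for λ=3, (1,-1) for λ=5.
From the initial condition, c_1 = -4, c_2 = -1.
v(ln 3) = (-4)(3^3)(-1) + (-1)(3^5)(-1) = 351.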